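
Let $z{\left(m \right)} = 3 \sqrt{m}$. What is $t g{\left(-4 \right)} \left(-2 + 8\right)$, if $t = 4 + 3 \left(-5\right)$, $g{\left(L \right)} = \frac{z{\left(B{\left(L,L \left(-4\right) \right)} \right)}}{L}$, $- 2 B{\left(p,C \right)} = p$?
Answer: $\frac{99 \sqrt{2}}{2} \approx 70.004$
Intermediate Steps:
$B{\left(p,C \right)} = - \frac{p}{2}$
$g{\left(L \right)} = \frac{3 \sqrt{2} \sqrt{- L}}{2 L}$ ($g{\left(L \right)} = \frac{3 \sqrt{- \frac{L}{2}}}{L} = \frac{3 \frac{\sqrt{2} \sqrt{- L}}{2}}{L} = \frac{\frac{3}{2} \sqrt{2} \sqrt{- L}}{L} = \frac{3 \sqrt{2} \sqrt{- L}}{2 L}$)
$t = -11$ ($t = 4 - 15 = -11$)
$t g{\left(-4 \right)} \left(-2 + 8\right) = - 11 \left(- \frac{3 \sqrt{2}}{2 \sqrt{4}}\right) \left(-2 + 8\right) = - 11 \left(- \frac{3 \sqrt{2}}{2 \cdot 2}\right) 6 = - 11 \left(\left(- \frac{3}{2}\right) \sqrt{2} \cdot \frac{1}{2}\right) 6 = - 11 \left(- \frac{3 \sqrt{2}}{4}\right) 6 = \frac{33 \sqrt{2}}{4} \cdot 6 = \frac{99 \sqrt{2}}{2}$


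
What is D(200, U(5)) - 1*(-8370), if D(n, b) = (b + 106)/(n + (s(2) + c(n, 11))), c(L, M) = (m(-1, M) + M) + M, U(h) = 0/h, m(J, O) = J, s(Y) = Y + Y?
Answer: 1883356/225 ≈ 8370.5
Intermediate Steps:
s(Y) = 2*Y
U(h) = 0
c(L, M) = -1 + 2*M (c(L, M) = (-1 + M) + M = -1 + 2*M)
D(n, b) = (106 + b)/(25 + n) (D(n, b) = (b + 106)/(n + (2*2 + (-1 + 2*11))) = (106 + b)/(n + (4 + (-1 + 22))) = (106 + b)/(n + (4 + 21)) = (106 + b)/(n + 25) = (106 + b)/(25 + n))
D(200, U(5)) - 1*(-8370) = (106 + 0)/(25 + 200) - 1*(-8370) = 106/225 + 8370 = 1883356/225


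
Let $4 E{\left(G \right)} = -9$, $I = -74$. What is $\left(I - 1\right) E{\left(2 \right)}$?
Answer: $\frac{675}{4} \approx 168.75$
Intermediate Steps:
$E{\left(G \right)} = - \frac{9}{4}$ ($E{\left(G \right)} = \frac{1}{4} \left(-9\right) = - \frac{9}{4}$)
$\left(I - 1\right) E{\left(2 \right)} = \left(-74 - 1\right) \left(- \frac{9}{4}\right) = \left(-75\right) \left(- \frac{9}{4}\right) = \frac{675}{4}$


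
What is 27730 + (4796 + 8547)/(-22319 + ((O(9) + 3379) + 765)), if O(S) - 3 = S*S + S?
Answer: 501400517/18082 ≈ 27729.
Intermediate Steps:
O(S) = 3 + S + S**2 (O(S) = 3 + (S*S + S) = 3 + (S**2 + S) = 3 + (S + S**2) = 3 + S + S**2)
27730 + (4796 + 8547)/(-22319 + ((O(9) + 3379) + 765)) = 27730 + (4796 + 8547)/(-22319 + (((3 + 9 + 9**2) + 3379) + 765)) = 27730 + 13343/(-22319 + (((3 + 9 + 81) + 3379) + 765)) = 27730 + 13343/(-22319 + ((93 + 3379) + 765)) = 27730 + 13343/(-22319 + (3472 + 765)) = 27730 + 13343/(-22319 + 4237) = 27730 + 13343/(-18082) = 27730 + 13343*(-1/18082) = 27730 - 13343/18082 = 501400517/18082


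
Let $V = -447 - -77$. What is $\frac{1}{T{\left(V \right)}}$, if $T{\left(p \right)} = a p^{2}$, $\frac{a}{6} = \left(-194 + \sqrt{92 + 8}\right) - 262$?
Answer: $- \frac{1}{366344400} \approx -2.7297 \cdot 10^{-9}$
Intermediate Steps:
$V = -370$ ($V = -447 + 77 = -370$)
$a = -2676$ ($a = 6 \left(\left(-194 + \sqrt{92 + 8}\right) - 262\right) = 6 \left(\left(-194 + \sqrt{100}\right) - 262\right) = 6 \left(\left(-194 + 10\right) - 262\right) = 6 \left(-184 - 262\right) = 6 \left(-446\right) = -2676$)
$T{\left(p \right)} = - 2676 p^{2}$
$\frac{1}{T{\left(V \right)}} = \frac{1}{\left(-2676\right) \left(-370\right)^{2}} = \frac{1}{\left(-2676\right) 136900} = \frac{1}{-366344400} = - \frac{1}{366344400}$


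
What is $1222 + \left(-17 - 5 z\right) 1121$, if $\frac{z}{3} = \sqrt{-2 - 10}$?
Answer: $-17835 - 33630 i \sqrt{3} \approx -17835.0 - 58249.0 i$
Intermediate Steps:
$z = 6 i \sqrt{3}$ ($z = 3 \sqrt{-2 - 10} = 3 \sqrt{-12} = 3 \cdot 2 i \sqrt{3} = 6 i \sqrt{3} \approx 10.392 i$)
$1222 + \left(-17 - 5 z\right) 1121 = 1222 + \left(-17 - 5 \cdot 6 i \sqrt{3}\right) 1121 = 1222 + \left(-17 - 30 i \sqrt{3}\right) 1121 = 1222 - \left(19057 + 33630 i \sqrt{3}\right) = -17835 - 33630 i \sqrt{3}$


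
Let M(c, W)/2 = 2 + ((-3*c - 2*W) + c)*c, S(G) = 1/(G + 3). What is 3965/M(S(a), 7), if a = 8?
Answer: 479765/172 ≈ 2789.3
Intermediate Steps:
S(G) = 1/(3 + G)
M(c, W) = 4 + 2*c*(-2*W - 2*c) (M(c, W) = 2*(2 + ((-3*c - 2*W) + c)*c) = 2*(2 + (-2*W - 2*c)*c) = 2*(2 + c*(-2*W - 2*c)) = 4 + 2*c*(-2*W - 2*c))
3965/M(S(a), 7) = 3965/(4 - 4/(3 + 8)**2 - 4*7/(3 + 8)) = 3965/(4 - 4*(1/11)**2 - 4*7/11) = 3965/(4 - 4*(1/11)**2 - 4*7*1/11) = 3965/(4 - 4*1/121 - 28/11) = 3965/(4 - 4/121 - 28/11) = 3965/(172/121) = 3965*(121/172) = 479765/172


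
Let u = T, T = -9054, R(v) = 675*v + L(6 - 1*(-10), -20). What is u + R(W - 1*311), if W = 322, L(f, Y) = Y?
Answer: -1649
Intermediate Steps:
R(v) = -20 + 675*v (R(v) = 675*v - 20 = -20 + 675*v)
u = -9054
u + R(W - 1*311) = -9054 + (-20 + 675*(322 - 1*311)) = -9054 + (-20 + 675*(322 - 311)) = -9054 + (-20 + 675*11) = -9054 + (-20 + 7425) = -9054 + 7405 = -1649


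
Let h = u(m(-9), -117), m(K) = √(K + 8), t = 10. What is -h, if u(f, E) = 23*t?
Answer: -230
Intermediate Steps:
m(K) = √(8 + K)
u(f, E) = 230 (u(f, E) = 23*10 = 230)
h = 230
-h = -1*230 = -230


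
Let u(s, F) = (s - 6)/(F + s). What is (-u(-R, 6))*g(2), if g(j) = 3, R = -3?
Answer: 1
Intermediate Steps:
u(s, F) = (-6 + s)/(F + s)
(-u(-R, 6))*g(2) = -(-6 - 1*(-3))/(6 - 1*(-3))*3 = -(-6 + 3)/(6 + 3)*3 = -(-3)/9*3 = -1*(-⅓)*3 = (⅓)*3 = 1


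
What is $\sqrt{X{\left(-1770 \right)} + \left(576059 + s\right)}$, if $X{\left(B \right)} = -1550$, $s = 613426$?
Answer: $\sqrt{1187935} \approx 1089.9$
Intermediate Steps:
$\sqrt{X{\left(-1770 \right)} + \left(576059 + s\right)} = \sqrt{-1550 + \left(576059 + 613426\right)} = \sqrt{-1550 + 1189485} = \sqrt{1187935}$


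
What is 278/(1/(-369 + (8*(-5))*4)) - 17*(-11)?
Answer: -146875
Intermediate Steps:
278/(1/(-369 + (8*(-5))*4)) - 17*(-11) = 278/(1/(-369 - 40*4)) - 1*(-187) = 278/(1/(-369 - 160)) + 187 = 278/(1/(-529)) + 187 = 278/(-1/529) + 187 = 278*(-529) + 187 = -147062 + 187 = -146875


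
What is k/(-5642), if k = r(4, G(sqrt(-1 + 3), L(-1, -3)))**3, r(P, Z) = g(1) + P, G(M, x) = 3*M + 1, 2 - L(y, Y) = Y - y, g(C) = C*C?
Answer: -125/5642 ≈ -0.022155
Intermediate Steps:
g(C) = C**2
L(y, Y) = 2 + y - Y (L(y, Y) = 2 - (Y - y) = 2 + (y - Y) = 2 + y - Y)
G(M, x) = 1 + 3*M
r(P, Z) = 1 + P (r(P, Z) = 1**2 + P = 1 + P)
k = 125 (k = (1 + 4)**3 = 5**3 = 125)
k/(-5642) = 125/(-5642) = 125*(-1/5642) = -125/5642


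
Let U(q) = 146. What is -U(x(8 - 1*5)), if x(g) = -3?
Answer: -146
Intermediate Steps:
-U(x(8 - 1*5)) = -1*146 = -146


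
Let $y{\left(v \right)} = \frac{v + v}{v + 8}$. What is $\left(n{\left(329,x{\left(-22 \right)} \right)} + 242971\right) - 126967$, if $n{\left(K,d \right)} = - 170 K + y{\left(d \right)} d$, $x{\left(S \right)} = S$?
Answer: $\frac{420034}{7} \approx 60005.0$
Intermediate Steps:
$y{\left(v \right)} = \frac{2 v}{8 + v}$
$n{\left(K,d \right)} = - 170 K + \frac{2 d^{2}}{8 + d}$ ($n{\left(K,d \right)} = - 170 K + \frac{2 d}{8 + d} d = - 170 K + \frac{2 d^{2}}{8 + d}$)
$\left(n{\left(329,x{\left(-22 \right)} \right)} + 242971\right) - 126967 = \left(\frac{2 \left(\left(-22\right)^{2} - 27965 \left(8 - 22\right)\right)}{8 - 22} + 242971\right) - 126967 = \left(\frac{2 \left(484 - 27965 \left(-14\right)\right)}{-14} + 242971\right) - 126967 = \left(2 \left(- \frac{1}{14}\right) \left(484 + 391510\right) + 242971\right) - 126967 = \left(2 \left(- \frac{1}{14}\right) 391994 + 242971\right) - 126967 = \left(- \frac{391994}{7} + 242971\right) - 126967 = \frac{1308803}{7} - 126967 = \frac{420034}{7}$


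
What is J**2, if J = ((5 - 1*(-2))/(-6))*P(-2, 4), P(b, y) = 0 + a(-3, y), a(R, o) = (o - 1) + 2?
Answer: 1225/36 ≈ 34.028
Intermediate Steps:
a(R, o) = 1 + o (a(R, o) = (-1 + o) + 2 = 1 + o)
P(b, y) = 1 + y (P(b, y) = 0 + (1 + y) = 1 + y)
J = -35/6 (J = ((5 - 1*(-2))/(-6))*(1 + 4) = ((5 + 2)*(-1/6))*5 = (7*(-1/6))*5 = -7/6*5 = -35/6 ≈ -5.8333)
J**2 = (-35/6)**2 = 1225/36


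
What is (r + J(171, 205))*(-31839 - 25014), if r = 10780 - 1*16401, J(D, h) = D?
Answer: 309848850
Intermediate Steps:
r = -5621 (r = 10780 - 16401 = -5621)
(r + J(171, 205))*(-31839 - 25014) = (-5621 + 171)*(-31839 - 25014) = -5450*(-56853) = 309848850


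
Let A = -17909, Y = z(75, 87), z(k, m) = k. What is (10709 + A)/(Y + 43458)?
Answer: -800/4837 ≈ -0.16539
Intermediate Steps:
Y = 75
(10709 + A)/(Y + 43458) = (10709 - 17909)/(75 + 43458) = -7200/43533 = -7200*1/43533 = -800/4837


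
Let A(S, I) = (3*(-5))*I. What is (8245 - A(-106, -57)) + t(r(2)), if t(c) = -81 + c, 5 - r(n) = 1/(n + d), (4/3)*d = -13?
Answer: 226738/31 ≈ 7314.1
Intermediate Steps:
d = -39/4 (d = (3/4)*(-13) = -39/4 ≈ -9.7500)
A(S, I) = -15*I
r(n) = 5 - 1/(-39/4 + n) (r(n) = 5 - 1/(n - 39/4) = 5 - 1/(-39/4 + n))
(8245 - A(-106, -57)) + t(r(2)) = (8245 - (-15)*(-57)) + (-81 + (-199 + 20*2)/(-39 + 4*2)) = (8245 - 1*855) + (-81 + (-199 + 40)/(-39 + 8)) = (8245 - 855) + (-81 - 159/(-31)) = 7390 + (-81 - 1/31*(-159)) = 7390 + (-81 + 159/31) = 7390 - 2352/31 = 226738/31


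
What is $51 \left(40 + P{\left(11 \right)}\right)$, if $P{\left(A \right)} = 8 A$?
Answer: $6528$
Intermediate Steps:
$51 \left(40 + P{\left(11 \right)}\right) = 51 \left(40 + 8 \cdot 11\right) = 51 \left(40 + 88\right) = 51 \cdot 128 = 6528$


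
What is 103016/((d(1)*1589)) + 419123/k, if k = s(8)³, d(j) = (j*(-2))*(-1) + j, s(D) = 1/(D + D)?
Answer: 8183641563752/4767 ≈ 1.7167e+9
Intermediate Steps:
s(D) = 1/(2*D)
d(j) = 3*j (d(j) = -2*j*(-1) + j = 2*j + j = 3*j)
k = 1/4096 (k = ((½)/8)³ = ((½)*(⅛))³ = (1/16)³ = 1/4096 ≈ 0.00024414)
103016/((d(1)*1589)) + 419123/k = 103016/(((3*1)*1589)) + 419123/(1/4096) = 103016/((3*1589)) + 419123*4096 = 103016/4767 + 1716727808 = 8183641563752/4767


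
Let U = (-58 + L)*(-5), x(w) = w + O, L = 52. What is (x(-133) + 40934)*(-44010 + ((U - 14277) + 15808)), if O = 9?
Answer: -1732343690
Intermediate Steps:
x(w) = 9 + w (x(w) = w + 9 = 9 + w)
U = 30 (U = (-58 + 52)*(-5) = -6*(-5) = 30)
(x(-133) + 40934)*(-44010 + ((U - 14277) + 15808)) = ((9 - 133) + 40934)*(-44010 + ((30 - 14277) + 15808)) = (-124 + 40934)*(-44010 + (-14247 + 15808)) = 40810*(-44010 + 1561) = 40810*(-42449) = -1732343690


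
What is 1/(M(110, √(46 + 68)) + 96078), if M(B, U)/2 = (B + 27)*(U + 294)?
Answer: 29439/5198501882 - 137*√114/15595505646 ≈ 5.5692e-6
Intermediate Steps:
M(B, U) = 2*(27 + B)*(294 + U) (M(B, U) = 2*((B + 27)*(U + 294)) = 2*((27 + B)*(294 + U)) = 2*(27 + B)*(294 + U))
1/(M(110, √(46 + 68)) + 96078) = 1/((15876 + 54*√(46 + 68) + 588*110 + 2*110*√(46 + 68)) + 96078) = 1/((15876 + 54*√114 + 64680 + 2*110*√114) + 96078) = 1/((15876 + 54*√114 + 64680 + 220*√114) + 96078) = 1/((80556 + 274*√114) + 96078) = 1/(176634 + 274*√114)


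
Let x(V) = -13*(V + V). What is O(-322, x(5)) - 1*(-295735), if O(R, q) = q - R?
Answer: 295927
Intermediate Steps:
x(V) = -26*V
O(-322, x(5)) - 1*(-295735) = (-26*5 - 1*(-322)) - 1*(-295735) = (-130 + 322) + 295735 = 192 + 295735 = 295927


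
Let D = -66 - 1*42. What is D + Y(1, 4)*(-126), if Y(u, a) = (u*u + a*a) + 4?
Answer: -2754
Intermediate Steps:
D = -108 (D = -66 - 42 = -108)
Y(u, a) = 4 + a² + u² (Y(u, a) = (u² + a²) + 4 = (a² + u²) + 4 = 4 + a² + u²)
D + Y(1, 4)*(-126) = -108 + (4 + 4² + 1²)*(-126) = -108 + (4 + 16 + 1)*(-126) = -108 + 21*(-126) = -108 - 2646 = -2754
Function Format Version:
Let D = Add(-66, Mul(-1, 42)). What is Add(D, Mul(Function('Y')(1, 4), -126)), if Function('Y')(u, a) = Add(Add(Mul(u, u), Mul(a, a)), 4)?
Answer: -2754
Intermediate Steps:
D = -108 (D = Add(-66, -42) = -108)
Function('Y')(u, a) = Add(4, Pow(a, 2), Pow(u, 2)) (Function('Y')(u, a) = Add(Add(Pow(u, 2), Pow(a, 2)), 4) = Add(Add(Pow(a, 2), Pow(u, 2)), 4) = Add(4, Pow(a, 2), Pow(u, 2)))
Add(D, Mul(Function('Y')(1, 4), -126)) = Add(-108, Mul(Add(4, Pow(4, 2), Pow(1, 2)), -126)) = Add(-108, Mul(Add(4, 16, 1), -126)) = Add(-108, Mul(21, -126)) = Add(-108, -2646) = -2754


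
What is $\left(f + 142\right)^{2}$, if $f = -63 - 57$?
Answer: $484$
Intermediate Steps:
$f = -120$ ($f = -63 - 57 = -120$)
$\left(f + 142\right)^{2} = \left(-120 + 142\right)^{2} = 22^{2} = 484$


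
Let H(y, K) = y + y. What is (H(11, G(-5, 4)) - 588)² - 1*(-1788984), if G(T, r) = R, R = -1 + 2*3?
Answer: 2109340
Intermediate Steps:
R = 5 (R = -1 + 6 = 5)
G(T, r) = 5
H(y, K) = 2*y
(H(11, G(-5, 4)) - 588)² - 1*(-1788984) = (2*11 - 588)² - 1*(-1788984) = (22 - 588)² + 1788984 = (-566)² + 1788984 = 320356 + 1788984 = 2109340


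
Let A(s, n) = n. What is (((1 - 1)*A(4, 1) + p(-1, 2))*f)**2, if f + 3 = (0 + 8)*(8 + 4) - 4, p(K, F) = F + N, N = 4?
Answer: 285156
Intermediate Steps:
p(K, F) = 4 + F (p(K, F) = F + 4 = 4 + F)
f = 89 (f = -3 + ((0 + 8)*(8 + 4) - 4) = -3 + (8*12 - 4) = -3 + (96 - 4) = -3 + 92 = 89)
(((1 - 1)*A(4, 1) + p(-1, 2))*f)**2 = (((1 - 1)*1 + (4 + 2))*89)**2 = ((0*1 + 6)*89)**2 = ((0 + 6)*89)**2 = (6*89)**2 = 534**2 = 285156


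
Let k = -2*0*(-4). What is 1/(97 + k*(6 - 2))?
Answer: 1/97 ≈ 0.010309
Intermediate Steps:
k = 0 (k = 0*(-4) = 0)
1/(97 + k*(6 - 2)) = 1/(97 + 0*(6 - 2)) = 1/(97 + 0*4) = 1/(97 + 0) = 1/97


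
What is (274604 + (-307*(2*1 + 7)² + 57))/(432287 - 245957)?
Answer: 124897/93165 ≈ 1.3406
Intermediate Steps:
(274604 + (-307*(2*1 + 7)² + 57))/(432287 - 245957) = (274604 + (-307*(2 + 7)² + 57))/186330 = (274604 + (-307*9² + 57))*(1/186330) = (274604 + (-307*81 + 57))*(1/186330) = (274604 + (-24867 + 57))*(1/186330) = (274604 - 24810)*(1/186330) = 249794*(1/186330) = 124897/93165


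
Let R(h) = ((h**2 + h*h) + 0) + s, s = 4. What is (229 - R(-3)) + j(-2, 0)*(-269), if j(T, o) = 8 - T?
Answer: -2483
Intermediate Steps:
R(h) = 4 + 2*h**2 (R(h) = ((h**2 + h*h) + 0) + 4 = ((h**2 + h**2) + 0) + 4 = (2*h**2 + 0) + 4 = 2*h**2 + 4 = 4 + 2*h**2)
(229 - R(-3)) + j(-2, 0)*(-269) = (229 - (4 + 2*(-3)**2)) + (8 - 1*(-2))*(-269) = (229 - (4 + 2*9)) + (8 + 2)*(-269) = (229 - (4 + 18)) + 10*(-269) = (229 - 1*22) - 2690 = (229 - 22) - 2690 = 207 - 2690 = -2483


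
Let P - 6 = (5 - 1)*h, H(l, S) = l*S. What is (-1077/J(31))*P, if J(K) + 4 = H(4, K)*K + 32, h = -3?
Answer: 3231/1936 ≈ 1.6689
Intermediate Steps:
H(l, S) = S*l
J(K) = 28 + 4*K² (J(K) = -4 + ((K*4)*K + 32) = -4 + ((4*K)*K + 32) = -4 + (4*K² + 32) = -4 + (32 + 4*K²) = 28 + 4*K²)
P = -6 (P = 6 + (5 - 1)*(-3) = 6 + 4*(-3) = 6 - 12 = -6)
(-1077/J(31))*P = -1077/(28 + 4*31²)*(-6) = -1077/(28 + 4*961)*(-6) = -1077/(28 + 3844)*(-6) = -1077/3872*(-6) = 3231/1936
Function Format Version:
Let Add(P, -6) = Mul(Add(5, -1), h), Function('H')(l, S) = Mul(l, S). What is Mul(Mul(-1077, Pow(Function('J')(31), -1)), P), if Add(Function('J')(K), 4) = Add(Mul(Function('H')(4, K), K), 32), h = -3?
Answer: Rational(3231, 1936) ≈ 1.6689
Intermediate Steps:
Function('H')(l, S) = Mul(S, l)
Function('J')(K) = Add(28, Mul(4, Pow(K, 2))) (Function('J')(K) = Add(-4, Add(Mul(Mul(K, 4), K), 32)) = Add(-4, Add(Mul(Mul(4, K), K), 32)) = Add(-4, Add(Mul(4, Pow(K, 2)), 32)) = Add(-4, Add(32, Mul(4, Pow(K, 2)))) = Add(28, Mul(4, Pow(K, 2))))
P = -6 (P = Add(6, Mul(Add(5, -1), -3)) = Add(6, Mul(4, -3)) = Add(6, -12) = -6)
Mul(Mul(-1077, Pow(Function('J')(31), -1)), P) = Mul(Mul(-1077, Pow(Add(28, Mul(4, Pow(31, 2))), -1)), -6) = Mul(Mul(-1077, Pow(Add(28, Mul(4, 961)), -1)), -6) = Mul(Mul(-1077, Pow(Add(28, 3844), -1)), -6) = Mul(Mul(-1077, Pow(3872, -1)), -6) = Mul(Mul(-1077, Rational(1, 3872)), -6) = Mul(Rational(-1077, 3872), -6) = Rational(3231, 1936)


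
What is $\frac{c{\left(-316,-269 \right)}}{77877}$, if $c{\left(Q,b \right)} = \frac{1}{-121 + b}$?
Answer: $- \frac{1}{30372030} \approx -3.2925 \cdot 10^{-8}$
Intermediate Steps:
$\frac{c{\left(-316,-269 \right)}}{77877} = \frac{1}{\left(-121 - 269\right) 77877} = \frac{1}{-390} \cdot \frac{1}{77877} = \left(- \frac{1}{390}\right) \frac{1}{77877} = - \frac{1}{30372030}$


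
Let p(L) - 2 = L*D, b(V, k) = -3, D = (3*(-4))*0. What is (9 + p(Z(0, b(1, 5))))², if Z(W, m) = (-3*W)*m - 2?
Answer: 121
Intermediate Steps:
D = 0 (D = -12*0 = 0)
Z(W, m) = -2 - 3*W*m (Z(W, m) = -3*W*m - 2 = -2 - 3*W*m)
p(L) = 2 (p(L) = 2 + L*0 = 2 + 0 = 2)
(9 + p(Z(0, b(1, 5))))² = (9 + 2)² = 11² = 121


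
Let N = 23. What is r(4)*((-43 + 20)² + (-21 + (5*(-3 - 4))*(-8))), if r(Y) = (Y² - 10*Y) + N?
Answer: -788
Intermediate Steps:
r(Y) = 23 + Y² - 10*Y (r(Y) = (Y² - 10*Y) + 23 = 23 + Y² - 10*Y)
r(4)*((-43 + 20)² + (-21 + (5*(-3 - 4))*(-8))) = (23 + 4² - 10*4)*((-43 + 20)² + (-21 + (5*(-3 - 4))*(-8))) = (23 + 16 - 40)*((-23)² + (-21 + (5*(-7))*(-8))) = -(529 + (-21 - 35*(-8))) = -(529 + (-21 + 280)) = -(529 + 259) = -1*788 = -788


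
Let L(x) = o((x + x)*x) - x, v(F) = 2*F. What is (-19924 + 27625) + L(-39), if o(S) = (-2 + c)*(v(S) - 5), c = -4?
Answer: -28734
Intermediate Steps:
o(S) = 30 - 12*S (o(S) = (-2 - 4)*(2*S - 5) = -6*(-5 + 2*S) = 30 - 12*S)
L(x) = 30 - x - 24*x**2 (L(x) = (30 - 12*(x + x)*x) - x = (30 - 12*2*x*x) - x = (30 - 24*x**2) - x = 30 - x - 24*x**2)
(-19924 + 27625) + L(-39) = (-19924 + 27625) + (30 - 1*(-39) - 24*(-39)**2) = 7701 + (30 + 39 - 24*1521) = 7701 + (30 + 39 - 36504) = 7701 - 36435 = -28734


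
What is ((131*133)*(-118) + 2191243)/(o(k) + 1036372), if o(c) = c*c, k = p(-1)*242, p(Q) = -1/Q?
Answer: 135329/1094936 ≈ 0.12360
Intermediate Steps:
k = 242 (k = -1/(-1)*242 = -1*(-1)*242 = 1*242 = 242)
o(c) = c²
((131*133)*(-118) + 2191243)/(o(k) + 1036372) = ((131*133)*(-118) + 2191243)/(242² + 1036372) = (17423*(-118) + 2191243)/(58564 + 1036372) = (-2055914 + 2191243)/1094936 = 135329*(1/1094936) = 135329/1094936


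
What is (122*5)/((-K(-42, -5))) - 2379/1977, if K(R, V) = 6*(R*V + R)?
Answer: -600667/332136 ≈ -1.8085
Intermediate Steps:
K(R, V) = 6*R + 6*R*V (K(R, V) = 6*(R + R*V) = 6*R + 6*R*V)
(122*5)/((-K(-42, -5))) - 2379/1977 = (122*5)/((-6*(-42)*(1 - 5))) - 2379/1977 = 610/((-6*(-42)*(-4))) - 2379*1/1977 = 610/((-1*1008)) - 793/659 = 610/(-1008) - 793/659 = 610*(-1/1008) - 793/659 = -305/504 - 793/659 = -600667/332136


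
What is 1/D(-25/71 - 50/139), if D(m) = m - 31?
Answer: -9869/312964 ≈ -0.031534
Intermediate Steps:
D(m) = -31 + m
1/D(-25/71 - 50/139) = 1/(-31 + (-25/71 - 50/139)) = 1/(-31 - 7025/9869) = 1/(-312964/9869) = -9869/312964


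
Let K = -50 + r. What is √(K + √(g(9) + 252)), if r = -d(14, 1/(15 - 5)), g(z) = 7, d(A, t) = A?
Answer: √(-64 + √259) ≈ 6.9215*I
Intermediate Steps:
r = -14 (r = -1*14 = -14)
K = -64 (K = -50 - 14 = -64)
√(K + √(g(9) + 252)) = √(-64 + √(7 + 252)) = √(-64 + √259)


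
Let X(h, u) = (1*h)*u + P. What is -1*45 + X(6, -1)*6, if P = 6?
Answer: -45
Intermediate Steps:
X(h, u) = 6 + h*u (X(h, u) = (1*h)*u + 6 = h*u + 6 = 6 + h*u)
-1*45 + X(6, -1)*6 = -1*45 + (6 + 6*(-1))*6 = -45 + (6 - 6)*6 = -45 + 0*6 = -45 + 0 = -45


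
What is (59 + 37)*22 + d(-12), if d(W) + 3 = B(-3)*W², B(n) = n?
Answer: 1677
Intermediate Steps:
d(W) = -3 - 3*W²
(59 + 37)*22 + d(-12) = (59 + 37)*22 + (-3 - 3*(-12)²) = 96*22 + (-3 - 3*144) = 2112 + (-3 - 432) = 2112 - 435 = 1677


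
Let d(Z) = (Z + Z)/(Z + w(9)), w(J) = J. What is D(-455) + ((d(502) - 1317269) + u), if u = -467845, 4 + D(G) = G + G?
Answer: -912659304/511 ≈ -1.7860e+6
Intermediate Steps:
D(G) = -4 + 2*G (D(G) = -4 + (G + G) = -4 + 2*G)
d(Z) = 2*Z/(9 + Z) (d(Z) = (Z + Z)/(Z + 9) = (2*Z)/(9 + Z) = 2*Z/(9 + Z))
D(-455) + ((d(502) - 1317269) + u) = (-4 + 2*(-455)) + ((2*502/(9 + 502) - 1317269) - 467845) = (-4 - 910) + ((2*502/511 - 1317269) - 467845) = -914 + ((2*502*(1/511) - 1317269) - 467845) = -914 + ((1004/511 - 1317269) - 467845) = -914 + (-673123455/511 - 467845) = -914 - 912192250/511 = -912659304/511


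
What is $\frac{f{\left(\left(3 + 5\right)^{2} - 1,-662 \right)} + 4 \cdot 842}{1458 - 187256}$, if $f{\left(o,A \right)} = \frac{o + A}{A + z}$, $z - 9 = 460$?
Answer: $- \frac{650623}{35859014} \approx -0.018144$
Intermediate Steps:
$z = 469$ ($z = 9 + 460 = 469$)
$f{\left(o,A \right)} = \frac{A + o}{469 + A}$ ($f{\left(o,A \right)} = \frac{o + A}{A + 469} = \frac{A + o}{469 + A}$)
$\frac{f{\left(\left(3 + 5\right)^{2} - 1,-662 \right)} + 4 \cdot 842}{1458 - 187256} = \frac{\frac{-662 - \left(1 - \left(3 + 5\right)^{2}\right)}{469 - 662} + 4 \cdot 842}{1458 - 187256} = \frac{\frac{-662 - \left(1 - 8^{2}\right)}{-193} + 3368}{-185798} = \left(- \frac{-662 + \left(64 - 1\right)}{193} + 3368\right) \left(- \frac{1}{185798}\right) = \left(- \frac{-662 + 63}{193} + 3368\right) \left(- \frac{1}{185798}\right) = \left(\left(- \frac{1}{193}\right) \left(-599\right) + 3368\right) \left(- \frac{1}{185798}\right) = \left(\frac{599}{193} + 3368\right) \left(- \frac{1}{185798}\right) = \frac{650623}{193} \left(- \frac{1}{185798}\right) = - \frac{650623}{35859014}$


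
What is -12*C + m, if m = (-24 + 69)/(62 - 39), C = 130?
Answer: -35835/23 ≈ -1558.0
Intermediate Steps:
m = 45/23 ≈ 1.9565
-12*C + m = -12*130 + 45/23 = -1560 + 45/23 = -35835/23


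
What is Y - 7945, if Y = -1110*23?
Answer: -33475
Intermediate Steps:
Y = -25530
Y - 7945 = -25530 - 7945 = -33475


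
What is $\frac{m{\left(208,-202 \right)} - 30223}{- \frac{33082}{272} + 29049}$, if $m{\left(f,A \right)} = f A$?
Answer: $- \frac{577912}{231419} \approx -2.4973$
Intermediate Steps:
$m{\left(f,A \right)} = A f$
$\frac{m{\left(208,-202 \right)} - 30223}{- \frac{33082}{272} + 29049} = \frac{\left(-202\right) 208 - 30223}{- \frac{33082}{272} + 29049} = \frac{-42016 - 30223}{\left(-33082\right) \frac{1}{272} + 29049} = - \frac{72239}{- \frac{973}{8} + 29049} = - \frac{72239}{\frac{231419}{8}} = \left(-72239\right) \frac{8}{231419} = - \frac{577912}{231419}$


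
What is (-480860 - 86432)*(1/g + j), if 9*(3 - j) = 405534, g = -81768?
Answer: 522499512201095/20442 ≈ 2.5560e+10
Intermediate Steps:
j = -135169/3 (j = 3 - ⅑*405534 = 3 - 135178/3 = -135169/3 ≈ -45056.)
(-480860 - 86432)*(1/g + j) = (-480860 - 86432)*(1/(-81768) - 135169/3) = -567292*(-1/81768 - 135169/3) = -567292*(-3684166265/81768) = 522499512201095/20442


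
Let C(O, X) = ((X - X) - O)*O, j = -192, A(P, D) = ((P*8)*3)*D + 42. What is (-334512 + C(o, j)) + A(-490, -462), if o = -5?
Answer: 5098625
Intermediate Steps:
A(P, D) = 42 + 24*D*P (A(P, D) = ((8*P)*3)*D + 42 = (24*P)*D + 42 = 24*D*P + 42 = 42 + 24*D*P)
C(O, X) = -O**2 (C(O, X) = (0 - O)*O = (-O)*O = -O**2)
(-334512 + C(o, j)) + A(-490, -462) = (-334512 - 1*(-5)**2) + (42 + 24*(-462)*(-490)) = (-334512 - 1*25) + (42 + 5433120) = (-334512 - 25) + 5433162 = -334537 + 5433162 = 5098625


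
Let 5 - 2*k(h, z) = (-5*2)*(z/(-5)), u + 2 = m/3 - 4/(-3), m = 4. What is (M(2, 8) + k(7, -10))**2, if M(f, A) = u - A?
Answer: 961/36 ≈ 26.694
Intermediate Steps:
u = 2/3 (u = -2 + (4/3 - 4/(-3)) = -2 + (4*(1/3) - 4*(-1/3)) = -2 + (4/3 + 4/3) = -2 + 8/3 = 2/3 ≈ 0.66667)
k(h, z) = 5/2 - z (k(h, z) = 5/2 - (-5*2)*z/(-5)/2 = 5/2 - (-5)*z*(-1/5) = 5/2 - (-5)*(-z/5) = 5/2 - z)
M(f, A) = 2/3 - A
(M(2, 8) + k(7, -10))**2 = ((2/3 - 1*8) + (5/2 - 1*(-10)))**2 = ((2/3 - 8) + (5/2 + 10))**2 = (-22/3 + 25/2)**2 = (31/6)**2 = 961/36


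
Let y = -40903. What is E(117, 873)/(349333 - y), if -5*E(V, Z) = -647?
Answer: 647/1951180 ≈ 0.00033159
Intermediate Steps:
E(V, Z) = 647/5 (E(V, Z) = -1/5*(-647) = 647/5)
E(117, 873)/(349333 - y) = 647/(5*(349333 - 1*(-40903))) = 647/(5*(349333 + 40903)) = (647/5)/390236 = (647/5)*(1/390236) = 647/1951180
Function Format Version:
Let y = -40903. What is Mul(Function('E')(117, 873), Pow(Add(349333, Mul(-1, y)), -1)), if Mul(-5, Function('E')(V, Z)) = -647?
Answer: Rational(647, 1951180) ≈ 0.00033159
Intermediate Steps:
Function('E')(V, Z) = Rational(647, 5) (Function('E')(V, Z) = Mul(Rational(-1, 5), -647) = Rational(647, 5))
Mul(Function('E')(117, 873), Pow(Add(349333, Mul(-1, y)), -1)) = Mul(Rational(647, 5), Pow(Add(349333, Mul(-1, -40903)), -1)) = Mul(Rational(647, 5), Pow(Add(349333, 40903), -1)) = Mul(Rational(647, 5), Pow(390236, -1)) = Mul(Rational(647, 5), Rational(1, 390236)) = Rational(647, 1951180)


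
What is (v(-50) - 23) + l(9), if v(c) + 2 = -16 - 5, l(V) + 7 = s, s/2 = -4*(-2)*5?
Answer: 27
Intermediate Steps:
s = 80 (s = 2*(-4*(-2)*5) = 2*(8*5) = 2*40 = 80)
l(V) = 73 (l(V) = -7 + 80 = 73)
v(c) = -23 (v(c) = -2 + (-16 - 5) = -2 - 21 = -23)
(v(-50) - 23) + l(9) = (-23 - 23) + 73 = -46 + 73 = 27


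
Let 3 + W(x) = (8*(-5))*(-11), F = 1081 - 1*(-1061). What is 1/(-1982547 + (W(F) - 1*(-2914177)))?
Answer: 1/932067 ≈ 1.0729e-6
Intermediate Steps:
F = 2142 (F = 1081 + 1061 = 2142)
W(x) = 437 (W(x) = -3 + (8*(-5))*(-11) = -3 - 40*(-11) = -3 + 440 = 437)
1/(-1982547 + (W(F) - 1*(-2914177))) = 1/(-1982547 + (437 - 1*(-2914177))) = 1/(-1982547 + (437 + 2914177)) = 1/(-1982547 + 2914614) = 1/932067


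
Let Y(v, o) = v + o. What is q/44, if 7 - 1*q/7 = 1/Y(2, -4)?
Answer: 105/88 ≈ 1.1932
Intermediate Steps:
Y(v, o) = o + v
q = 105/2 (q = 49 - 7/(-4 + 2) = 49 - 7/(-2) = 49 - 7*(-1/2) = 49 + 7/2 = 105/2 ≈ 52.500)
q/44 = (105/2)/44 = (1/44)*(105/2) = 105/88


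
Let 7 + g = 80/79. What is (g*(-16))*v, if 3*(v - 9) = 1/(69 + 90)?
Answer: 32496992/37683 ≈ 862.38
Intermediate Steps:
g = -473/79 (g = -7 + 80/79 = -473/79 ≈ -5.9873)
v = 4294/477 (v = 9 + 1/(3*(69 + 90)) = 9 + (⅓)/159 = 9 + (⅓)*(1/159) = 9 + 1/477 = 4294/477 ≈ 9.0021)
(g*(-16))*v = -473/79*(-16)*(4294/477) = (7568/79)*(4294/477) = 32496992/37683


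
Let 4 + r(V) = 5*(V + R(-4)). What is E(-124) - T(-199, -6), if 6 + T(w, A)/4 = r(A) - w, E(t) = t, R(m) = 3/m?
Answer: -745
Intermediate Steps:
r(V) = -31/4 + 5*V (r(V) = -4 + 5*(V + 3/(-4)) = -4 + 5*(V + 3*(-¼)) = -4 + 5*(V - ¾) = -4 + 5*(-¾ + V) = -4 + (-15/4 + 5*V) = -31/4 + 5*V)
T(w, A) = -55 - 4*w + 20*A (T(w, A) = -24 + 4*((-31/4 + 5*A) - w) = -24 + 4*(-31/4 - w + 5*A) = -24 + (-31 - 4*w + 20*A) = -55 - 4*w + 20*A)
E(-124) - T(-199, -6) = -124 - (-55 - 4*(-199) + 20*(-6)) = -124 - (-55 + 796 - 120) = -124 - 1*621 = -124 - 621 = -745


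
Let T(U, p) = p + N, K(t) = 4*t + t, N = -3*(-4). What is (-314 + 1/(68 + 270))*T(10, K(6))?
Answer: -2228751/169 ≈ -13188.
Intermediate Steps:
N = 12
K(t) = 5*t
T(U, p) = 12 + p (T(U, p) = p + 12 = 12 + p)
(-314 + 1/(68 + 270))*T(10, K(6)) = (-314 + 1/(68 + 270))*(12 + 5*6) = (-314 + 1/338)*(12 + 30) = (-314 + 1/338)*42 = -106131/338*42 = -2228751/169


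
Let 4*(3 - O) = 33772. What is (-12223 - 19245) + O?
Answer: -39908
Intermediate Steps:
O = -8440 (O = 3 - ¼*33772 = 3 - 8443 = -8440)
(-12223 - 19245) + O = (-12223 - 19245) - 8440 = -31468 - 8440 = -39908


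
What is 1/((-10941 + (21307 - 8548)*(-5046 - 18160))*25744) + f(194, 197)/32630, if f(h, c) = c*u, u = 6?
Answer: 901003496781073/24872879949300240 ≈ 0.036224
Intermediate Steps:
f(h, c) = 6*c (f(h, c) = c*6 = 6*c)
1/((-10941 + (21307 - 8548)*(-5046 - 18160))*25744) + f(194, 197)/32630 = 1/((-10941 + (21307 - 8548)*(-5046 - 18160))*25744) + (6*197)/32630 = (1/25744)/(-10941 + 12759*(-23206)) + 1182*(1/32630) = (1/25744)/(-10941 - 296085354) + 591/16315 = (1/25744)/(-296096295) + 591/16315 = -1/296096295*1/25744 + 591/16315 = -1/7622703018480 + 591/16315 = 901003496781073/24872879949300240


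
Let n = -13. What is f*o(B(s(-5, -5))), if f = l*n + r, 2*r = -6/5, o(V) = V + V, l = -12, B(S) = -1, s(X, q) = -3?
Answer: -1554/5 ≈ -310.80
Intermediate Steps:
o(V) = 2*V
r = -⅗ (r = (-6/5)/2 = (-6*⅕)/2 = (½)*(-6/5) = -⅗ ≈ -0.60000)
f = 777/5 (f = -12*(-13) - ⅗ = 156 - ⅗ = 777/5 ≈ 155.40)
f*o(B(s(-5, -5))) = 777*(2*(-1))/5 = (777/5)*(-2) = -1554/5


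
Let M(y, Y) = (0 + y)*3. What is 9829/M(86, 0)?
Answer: 9829/258 ≈ 38.097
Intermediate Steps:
M(y, Y) = 3*y (M(y, Y) = y*3 = 3*y)
9829/M(86, 0) = 9829/((3*86)) = 9829/258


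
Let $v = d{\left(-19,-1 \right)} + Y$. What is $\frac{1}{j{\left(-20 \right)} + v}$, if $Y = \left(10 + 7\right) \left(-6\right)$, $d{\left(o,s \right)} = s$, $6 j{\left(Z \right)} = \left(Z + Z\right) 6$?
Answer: $- \frac{1}{143} \approx -0.006993$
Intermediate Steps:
$j{\left(Z \right)} = 2 Z$ ($j{\left(Z \right)} = \frac{\left(Z + Z\right) 6}{6} = \frac{2 Z 6}{6} = \frac{12 Z}{6} = 2 Z$)
$Y = -102$ ($Y = 17 \left(-6\right) = -102$)
$v = -103$ ($v = -1 - 102 = -103$)
$\frac{1}{j{\left(-20 \right)} + v} = \frac{1}{2 \left(-20\right) - 103} = \frac{1}{-40 - 103} = \frac{1}{-143} = - \frac{1}{143}$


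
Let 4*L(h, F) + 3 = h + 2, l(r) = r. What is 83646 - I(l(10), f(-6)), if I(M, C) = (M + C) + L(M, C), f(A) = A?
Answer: 334559/4 ≈ 83640.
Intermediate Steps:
L(h, F) = -¼ + h/4 (L(h, F) = -¾ + (h + 2)/4 = -¾ + (2 + h)/4 = -¾ + (½ + h/4) = -¼ + h/4)
I(M, C) = -¼ + C + 5*M/4 (I(M, C) = (M + C) + (-¼ + M/4) = (C + M) + (-¼ + M/4) = -¼ + C + 5*M/4)
83646 - I(l(10), f(-6)) = 83646 - (-¼ - 6 + (5/4)*10) = 83646 - (-¼ - 6 + 25/2) = 83646 - 1*25/4 = 83646 - 25/4 = 334559/4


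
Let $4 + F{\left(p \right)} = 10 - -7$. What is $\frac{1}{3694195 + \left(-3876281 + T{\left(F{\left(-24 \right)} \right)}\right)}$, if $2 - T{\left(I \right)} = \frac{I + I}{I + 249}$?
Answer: $- \frac{131}{23853017} \approx -5.492 \cdot 10^{-6}$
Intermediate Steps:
$F{\left(p \right)} = 13$ ($F{\left(p \right)} = -4 + \left(10 - -7\right) = -4 + \left(10 + 7\right) = -4 + 17 = 13$)
$T{\left(I \right)} = 2 - \frac{2 I}{249 + I}$ ($T{\left(I \right)} = 2 - \frac{I + I}{I + 249} = 2 - \frac{2 I}{249 + I}$)
$\frac{1}{3694195 + \left(-3876281 + T{\left(F{\left(-24 \right)} \right)}\right)} = \frac{1}{3694195 - \left(3876281 - \frac{498}{249 + 13}\right)} = \frac{1}{3694195 - \left(3876281 - \frac{498}{262}\right)} = \frac{1}{3694195 + \left(-3876281 + 498 \cdot \frac{1}{262}\right)} = \frac{1}{3694195 + \left(-3876281 + \frac{249}{131}\right)} = \frac{1}{3694195 - \frac{507792562}{131}} = \frac{1}{- \frac{23853017}{131}} = - \frac{131}{23853017}$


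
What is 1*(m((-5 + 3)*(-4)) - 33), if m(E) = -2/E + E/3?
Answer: -367/12 ≈ -30.583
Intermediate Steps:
m(E) = -2/E + E/3 (m(E) = -2/E + E*(⅓) = -2/E + E/3)
1*(m((-5 + 3)*(-4)) - 33) = 1*((-2*(-1/(4*(-5 + 3))) + ((-5 + 3)*(-4))/3) - 33) = 1*((-2/((-2*(-4))) + (-2*(-4))/3) - 33) = 1*((-2/8 + (⅓)*8) - 33) = 1*((-2*⅛ + 8/3) - 33) = 1*((-¼ + 8/3) - 33) = 1*(29/12 - 33) = 1*(-367/12) = -367/12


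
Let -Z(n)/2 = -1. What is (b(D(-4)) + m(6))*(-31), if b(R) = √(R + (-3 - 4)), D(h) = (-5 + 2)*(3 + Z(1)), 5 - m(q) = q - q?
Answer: -155 - 31*I*√22 ≈ -155.0 - 145.4*I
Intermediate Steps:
m(q) = 5 (m(q) = 5 - (q - q) = 5 - 1*0 = 5 + 0 = 5)
Z(n) = 2 (Z(n) = -2*(-1) = 2)
D(h) = -15 (D(h) = (-5 + 2)*(3 + 2) = -3*5 = -15)
b(R) = √(-7 + R) (b(R) = √(R - 7) = √(-7 + R))
(b(D(-4)) + m(6))*(-31) = (√(-7 - 15) + 5)*(-31) = (√(-22) + 5)*(-31) = (I*√22 + 5)*(-31) = (5 + I*√22)*(-31) = -155 - 31*I*√22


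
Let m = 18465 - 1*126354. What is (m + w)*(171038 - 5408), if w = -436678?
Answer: -90196632210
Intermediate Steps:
m = -107889 (m = 18465 - 126354 = -107889)
(m + w)*(171038 - 5408) = (-107889 - 436678)*(171038 - 5408) = -544567*165630 = -90196632210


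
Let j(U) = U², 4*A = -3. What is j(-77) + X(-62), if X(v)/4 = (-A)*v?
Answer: 5743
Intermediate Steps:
A = -¾ (A = (¼)*(-3) = -¾ ≈ -0.75000)
X(v) = 3*v (X(v) = 4*((-1*(-¾))*v) = 4*(3*v/4) = 3*v)
j(-77) + X(-62) = (-77)² + 3*(-62) = 5929 - 186 = 5743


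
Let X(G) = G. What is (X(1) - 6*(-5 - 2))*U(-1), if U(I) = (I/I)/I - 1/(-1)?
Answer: 0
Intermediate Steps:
U(I) = 1 + 1/I (U(I) = 1/I - 1*(-1) = 1/I + 1 = 1 + 1/I)
(X(1) - 6*(-5 - 2))*U(-1) = (1 - 6*(-5 - 2))*((1 - 1)/(-1)) = (1 - 6*(-7))*(-1*0) = (1 + 42)*0 = 43*0 = 0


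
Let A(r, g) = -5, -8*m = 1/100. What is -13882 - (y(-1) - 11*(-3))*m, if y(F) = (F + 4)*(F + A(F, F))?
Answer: -2221117/160 ≈ -13882.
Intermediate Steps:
m = -1/800 (m = -⅛/100 = -⅛*1/100 = -1/800 ≈ -0.0012500)
y(F) = (-5 + F)*(4 + F) (y(F) = (F + 4)*(F - 5) = (4 + F)*(-5 + F) = (-5 + F)*(4 + F))
-13882 - (y(-1) - 11*(-3))*m = -13882 - ((-20 + (-1)² - 1*(-1)) - 11*(-3))*(-1)/800 = -13882 - ((-20 + 1 + 1) + 33)*(-1)/800 = -13882 - (-18 + 33)*(-1)/800 = -13882 - 15*(-1)/800 = -13882 - 1*(-3/160) = -13882 + 3/160 = -2221117/160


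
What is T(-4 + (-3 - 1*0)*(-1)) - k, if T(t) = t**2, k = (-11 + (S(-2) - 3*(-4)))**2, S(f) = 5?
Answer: -35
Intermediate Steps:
k = 36 (k = (-11 + (5 - 3*(-4)))**2 = (-11 + (5 + 12))**2 = (-11 + 17)**2 = 6**2 = 36)
T(-4 + (-3 - 1*0)*(-1)) - k = (-4 + (-3 - 1*0)*(-1))**2 - 1*36 = (-4 + (-3 + 0)*(-1))**2 - 36 = (-4 - 3*(-1))**2 - 36 = (-4 + 3)**2 - 36 = (-1)**2 - 36 = 1 - 36 = -35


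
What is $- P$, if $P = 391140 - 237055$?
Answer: $-154085$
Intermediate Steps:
$P = 154085$
$- P = \left(-1\right) 154085 = -154085$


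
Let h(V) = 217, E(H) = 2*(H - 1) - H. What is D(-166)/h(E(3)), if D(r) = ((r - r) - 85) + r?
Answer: -251/217 ≈ -1.1567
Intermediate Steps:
D(r) = -85 + r (D(r) = (0 - 85) + r = -85 + r)
E(H) = -2 + H (E(H) = 2*(-1 + H) - H = (-2 + 2*H) - H = -2 + H)
D(-166)/h(E(3)) = (-85 - 166)/217 = -251*1/217 = -251/217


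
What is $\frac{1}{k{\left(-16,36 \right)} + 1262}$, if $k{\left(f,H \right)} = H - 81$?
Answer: $\frac{1}{1217} \approx 0.00082169$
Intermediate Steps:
$k{\left(f,H \right)} = -81 + H$
$\frac{1}{k{\left(-16,36 \right)} + 1262} = \frac{1}{\left(-81 + 36\right) + 1262} = \frac{1}{-45 + 1262} = \frac{1}{1217}$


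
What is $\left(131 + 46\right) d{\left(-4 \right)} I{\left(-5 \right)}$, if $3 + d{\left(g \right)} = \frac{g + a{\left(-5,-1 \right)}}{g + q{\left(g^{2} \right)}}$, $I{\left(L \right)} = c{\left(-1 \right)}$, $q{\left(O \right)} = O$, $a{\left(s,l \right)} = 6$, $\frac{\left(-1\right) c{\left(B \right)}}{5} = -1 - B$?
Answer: $0$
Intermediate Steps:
$c{\left(B \right)} = 5 + 5 B$ ($c{\left(B \right)} = - 5 \left(-1 - B\right) = 5 + 5 B$)
$I{\left(L \right)} = 0$ ($I{\left(L \right)} = 5 + 5 \left(-1\right) = 5 - 5 = 0$)
$d{\left(g \right)} = -3 + \frac{6 + g}{g + g^{2}}$ ($d{\left(g \right)} = -3 + \frac{g + 6}{g + g^{2}} = -3 + \frac{6 + g}{g + g^{2}}$)
$\left(131 + 46\right) d{\left(-4 \right)} I{\left(-5 \right)} = \left(131 + 46\right) \frac{6 - 3 \left(-4\right)^{2} - -8}{\left(-4\right) \left(1 - 4\right)} 0 = 177 - \frac{6 - 48 + 8}{4 \left(-3\right)} 0 = 177 \left(- \frac{1}{4}\right) \left(- \frac{1}{3}\right) \left(6 - 48 + 8\right) 0 = 177 \left(- \frac{1}{4}\right) \left(- \frac{1}{3}\right) \left(-34\right) 0 = 177 \left(\left(- \frac{17}{6}\right) 0\right) = 177 \cdot 0 = 0$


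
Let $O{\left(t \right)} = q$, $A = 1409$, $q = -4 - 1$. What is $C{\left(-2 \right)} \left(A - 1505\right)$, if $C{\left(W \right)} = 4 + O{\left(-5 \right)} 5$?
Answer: $2016$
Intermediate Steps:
$q = -5$ ($q = -4 - 1 = -5$)
$O{\left(t \right)} = -5$
$C{\left(W \right)} = -21$ ($C{\left(W \right)} = 4 - 25 = -21$)
$C{\left(-2 \right)} \left(A - 1505\right) = - 21 \left(1409 - 1505\right) = \left(-21\right) \left(-96\right) = 2016$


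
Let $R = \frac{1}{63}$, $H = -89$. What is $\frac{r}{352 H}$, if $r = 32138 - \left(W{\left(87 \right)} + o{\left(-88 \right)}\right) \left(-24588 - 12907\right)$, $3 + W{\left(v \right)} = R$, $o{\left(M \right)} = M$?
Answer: $\frac{106448323}{986832} \approx 107.87$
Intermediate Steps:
$R = \frac{1}{63} \approx 0.015873$
$W{\left(v \right)} = - \frac{188}{63}$ ($W{\left(v \right)} = -3 + \frac{1}{63} = - \frac{188}{63}$)
$r = - \frac{212896646}{63}$ ($r = 32138 - \left(- \frac{188}{63} - 88\right) \left(-24588 - 12907\right) = 32138 - \left(- \frac{5732}{63}\right) \left(-37495\right) = 32138 - \frac{214921340}{63} = - \frac{212896646}{63} \approx -3.3793 \cdot 10^{6}$)
$\frac{r}{352 H} = - \frac{212896646}{63 \cdot 352 \left(-89\right)} = - \frac{212896646}{63 \left(-31328\right)} = \left(- \frac{212896646}{63}\right) \left(- \frac{1}{31328}\right) = \frac{106448323}{986832}$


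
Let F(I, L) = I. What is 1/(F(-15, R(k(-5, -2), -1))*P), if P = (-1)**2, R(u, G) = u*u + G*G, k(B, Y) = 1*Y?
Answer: -1/15 ≈ -0.066667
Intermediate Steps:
k(B, Y) = Y
R(u, G) = G**2 + u**2 (R(u, G) = u**2 + G**2 = G**2 + u**2)
P = 1
1/(F(-15, R(k(-5, -2), -1))*P) = 1/(-15*1) = 1/(-15) = -1/15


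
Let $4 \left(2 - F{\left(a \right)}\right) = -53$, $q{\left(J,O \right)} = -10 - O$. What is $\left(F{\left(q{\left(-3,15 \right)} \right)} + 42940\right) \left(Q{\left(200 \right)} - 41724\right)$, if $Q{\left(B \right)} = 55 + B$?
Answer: $- \frac{7125245049}{4} \approx -1.7813 \cdot 10^{9}$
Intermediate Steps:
$F{\left(a \right)} = \frac{61}{4}$ ($F{\left(a \right)} = 2 - - \frac{53}{4} = 2 + \frac{53}{4} = \frac{61}{4}$)
$\left(F{\left(q{\left(-3,15 \right)} \right)} + 42940\right) \left(Q{\left(200 \right)} - 41724\right) = \left(\frac{61}{4} + 42940\right) \left(\left(55 + 200\right) - 41724\right) = \frac{171821 \left(255 - 41724\right)}{4} = \frac{171821}{4} \left(-41469\right) = - \frac{7125245049}{4}$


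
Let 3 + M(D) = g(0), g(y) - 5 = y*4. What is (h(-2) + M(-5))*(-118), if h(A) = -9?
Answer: 826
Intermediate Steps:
g(y) = 5 + 4*y (g(y) = 5 + y*4 = 5 + 4*y)
M(D) = 2 (M(D) = -3 + (5 + 4*0) = -3 + (5 + 0) = -3 + 5 = 2)
(h(-2) + M(-5))*(-118) = (-9 + 2)*(-118) = -7*(-118) = 826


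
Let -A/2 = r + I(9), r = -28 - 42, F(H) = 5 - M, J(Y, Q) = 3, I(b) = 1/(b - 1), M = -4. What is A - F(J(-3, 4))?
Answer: 523/4 ≈ 130.75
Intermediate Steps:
I(b) = 1/(-1 + b)
F(H) = 9 (F(H) = 5 - 1*(-4) = 5 + 4 = 9)
r = -70
A = 559/4 (A = -2*(-70 + 1/(-1 + 9)) = -2*(-70 + 1/8) = -2*(-70 + ⅛) = -2*(-559/8) = 559/4 ≈ 139.75)
A - F(J(-3, 4)) = 559/4 - 1*9 = 559/4 - 9 = 523/4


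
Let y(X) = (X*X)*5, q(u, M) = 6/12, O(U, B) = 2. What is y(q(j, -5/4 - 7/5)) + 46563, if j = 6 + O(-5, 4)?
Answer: 186257/4 ≈ 46564.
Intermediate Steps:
j = 8 (j = 6 + 2 = 8)
q(u, M) = 1/2 (q(u, M) = 6*(1/12) = 1/2)
y(X) = 5*X**2 (y(X) = X**2*5 = 5*X**2)
y(q(j, -5/4 - 7/5)) + 46563 = 5*(1/2)**2 + 46563 = 5*(1/4) + 46563 = 5/4 + 46563 = 186257/4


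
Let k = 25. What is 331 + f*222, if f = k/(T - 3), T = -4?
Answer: -3233/7 ≈ -461.86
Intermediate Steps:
f = -25/7 (f = 25/(-4 - 3) = 25/(-7) = -⅐*25 = -25/7 ≈ -3.5714)
331 + f*222 = 331 - 25/7*222 = 331 - 5550/7 = -3233/7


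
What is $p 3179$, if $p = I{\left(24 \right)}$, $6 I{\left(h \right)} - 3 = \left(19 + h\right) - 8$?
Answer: $\frac{60401}{3} \approx 20134.0$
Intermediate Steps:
$I{\left(h \right)} = \frac{7}{3} + \frac{h}{6}$ ($I{\left(h \right)} = \frac{1}{2} + \frac{\left(19 + h\right) - 8}{6} = \frac{1}{2} + \frac{11 + h}{6} = \frac{1}{2} + \left(\frac{11}{6} + \frac{h}{6}\right) = \frac{7}{3} + \frac{h}{6}$)
$p = \frac{19}{3}$ ($p = \frac{7}{3} + \frac{1}{6} \cdot 24 = \frac{7}{3} + 4 = \frac{19}{3} \approx 6.3333$)
$p 3179 = \frac{19}{3} \cdot 3179 = \frac{60401}{3}$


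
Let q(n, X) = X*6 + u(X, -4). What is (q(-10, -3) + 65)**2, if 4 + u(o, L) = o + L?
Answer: 1296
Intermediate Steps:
u(o, L) = -4 + L + o (u(o, L) = -4 + (o + L) = -4 + (L + o) = -4 + L + o)
q(n, X) = -8 + 7*X (q(n, X) = X*6 + (-4 - 4 + X) = 6*X + (-8 + X) = -8 + 7*X)
(q(-10, -3) + 65)**2 = ((-8 + 7*(-3)) + 65)**2 = ((-8 - 21) + 65)**2 = (-29 + 65)**2 = 36**2 = 1296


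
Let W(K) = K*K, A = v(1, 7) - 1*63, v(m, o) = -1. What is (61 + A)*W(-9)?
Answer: -243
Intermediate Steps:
A = -64 (A = -1 - 1*63 = -1 - 63 = -64)
W(K) = K²
(61 + A)*W(-9) = (61 - 64)*(-9)² = -3*81 = -243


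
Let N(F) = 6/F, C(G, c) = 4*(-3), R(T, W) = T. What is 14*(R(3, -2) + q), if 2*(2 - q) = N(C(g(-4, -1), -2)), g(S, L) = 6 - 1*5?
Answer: 147/2 ≈ 73.500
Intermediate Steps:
g(S, L) = 1 (g(S, L) = 6 - 5 = 1)
C(G, c) = -12
q = 9/4 (q = 2 - 3/(-12) = 2 - 3*(-1)/12 = 2 - ½*(-½) = 2 + ¼ = 9/4 ≈ 2.2500)
14*(R(3, -2) + q) = 14*(3 + 9/4) = 14*(21/4) = 147/2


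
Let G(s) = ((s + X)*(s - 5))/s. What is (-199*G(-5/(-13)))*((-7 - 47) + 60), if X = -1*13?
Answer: -2349792/13 ≈ -1.8075e+5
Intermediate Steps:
X = -13
G(s) = (-13 + s)*(-5 + s)/s (G(s) = ((s - 13)*(s - 5))/s = ((-13 + s)*(-5 + s))/s = (-13 + s)*(-5 + s)/s)
(-199*G(-5/(-13)))*((-7 - 47) + 60) = (-199*(-18 - 5/(-13) + 65/((-5/(-13)))))*((-7 - 47) + 60) = (-199*(-18 - 5*(-1/13) + 65/((-5*(-1/13)))))*(-54 + 60) = -199*(-18 + 5/13 + 65/(5/13))*6 = -199*(-18 + 5/13 + 65*(13/5))*6 = -199*(-18 + 5/13 + 169)*6 = -199*1968/13*6 = -391632/13*6 = -2349792/13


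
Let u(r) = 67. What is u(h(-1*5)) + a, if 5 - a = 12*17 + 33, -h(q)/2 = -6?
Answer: -165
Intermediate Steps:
h(q) = 12 (h(q) = -2*(-6) = 12)
a = -232 (a = 5 - (12*17 + 33) = 5 - (204 + 33) = 5 - 1*237 = 5 - 237 = -232)
u(h(-1*5)) + a = 67 - 232 = -165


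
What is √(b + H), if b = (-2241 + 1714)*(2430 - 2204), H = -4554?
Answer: 2*I*√30914 ≈ 351.65*I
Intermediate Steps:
b = -119102 (b = -527*226 = -119102)
√(b + H) = √(-119102 - 4554) = √(-123656) = 2*I*√30914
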